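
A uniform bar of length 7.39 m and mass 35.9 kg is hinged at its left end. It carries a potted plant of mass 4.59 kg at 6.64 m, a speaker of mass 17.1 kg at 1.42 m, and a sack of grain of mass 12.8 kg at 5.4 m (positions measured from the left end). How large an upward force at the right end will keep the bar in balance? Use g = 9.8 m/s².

Taking torques about the left end:
Beam weight: 35.9 × 9.8 = 351.8 N down at 3.695 m → arm 3.695 m, τ = 351.8 × 3.695 = 1300 N·m clockwise.
Potted plant: 4.59 × 9.8 = 44.98 N down at 6.64 m → arm 6.64 m, τ = 44.98 × 6.64 = 298.7 N·m clockwise.
Speaker: 17.1 × 9.8 = 167.6 N down at 1.42 m → arm 1.42 m, τ = 167.6 × 1.42 = 238 N·m clockwise.
Sack of grain: 12.8 × 9.8 = 125.4 N down at 5.4 m → arm 5.4 m, τ = 125.4 × 5.4 = 677.2 N·m clockwise.
Net moment of the loads = 2514 N·m clockwise.
The upward force F acts at the right end, arm 7.39 m, giving F × 7.39 counterclockwise.
For rotational equilibrium, F × 7.39 = 2514, so F = 2514 / 7.39 = 340 N.

F ≈ 340 N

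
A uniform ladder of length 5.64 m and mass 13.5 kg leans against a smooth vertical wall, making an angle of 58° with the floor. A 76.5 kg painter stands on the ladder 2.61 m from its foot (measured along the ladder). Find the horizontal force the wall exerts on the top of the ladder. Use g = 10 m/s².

Choose the foot of the ladder as the axis so the floor normal and friction both act there and drop out.
Ladder weight 13.5×10 = 135 N acts at 2.82 m along the ladder; its horizontal arm is 2.82·cos58° = 1.494 m → τ = 201.7 N·m clockwise.
Painter: 76.5×10 = 765 N at 2.61 m → arm 1.383 m → τ = 1058 N·m clockwise.
Wall normal N acts horizontally at the top; its moment arm is the height L sinθ = 5.64·sin58° = 4.783 m, counterclockwise.
Στ = 0 ⇒ N × 4.783 = 1260 ⇒ N = 263 N.

N_wall ≈ 263 N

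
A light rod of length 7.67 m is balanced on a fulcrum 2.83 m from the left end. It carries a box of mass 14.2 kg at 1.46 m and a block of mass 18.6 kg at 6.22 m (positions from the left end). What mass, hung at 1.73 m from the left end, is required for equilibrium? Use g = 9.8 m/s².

Choose the fulcrum (at 2.83 m from the left end) as the axis so the support reaction has zero arm there.
Box: 14.2 × 9.8 = 139.2 N down at 1.46 m → arm 1.37 m, τ = 139.2 × 1.37 = 190.7 N·m counterclockwise.
Block: 18.6 × 9.8 = 182.3 N down at 6.22 m → arm 3.39 m, τ = 182.3 × 3.39 = 618 N·m clockwise.
Net moment of known loads = 427.3 N·m clockwise.
An unknown mass m at 1.73 m has arm 1.1 m; its moment is m·g·1.1 counterclockwise.
Setting net torque to zero: m × 9.8 × 1.1 = 427.3 → m = 427.3 / (9.8 × 1.1) = 39.6 kg.

m ≈ 39.6 kg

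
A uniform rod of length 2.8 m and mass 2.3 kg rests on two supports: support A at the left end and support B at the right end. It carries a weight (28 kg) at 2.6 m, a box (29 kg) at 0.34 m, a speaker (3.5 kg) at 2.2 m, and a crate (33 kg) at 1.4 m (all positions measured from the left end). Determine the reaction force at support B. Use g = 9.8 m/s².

Taking torques about support A:
Beam weight: 2.3 × 9.8 = 22.54 N down at 1.4 m → arm 1.4 m, τ = 22.54 × 1.4 = 31.56 N·m clockwise.
Weight: 28 × 9.8 = 274.4 N down at 2.6 m → arm 2.6 m, τ = 274.4 × 2.6 = 713.4 N·m clockwise.
Box: 29 × 9.8 = 284.2 N down at 0.34 m → arm 0.34 m, τ = 284.2 × 0.34 = 96.63 N·m clockwise.
Speaker: 3.5 × 9.8 = 34.3 N down at 2.2 m → arm 2.2 m, τ = 34.3 × 2.2 = 75.46 N·m clockwise.
Crate: 33 × 9.8 = 323.4 N down at 1.4 m → arm 1.4 m, τ = 323.4 × 1.4 = 452.8 N·m clockwise.
Net load moment about support A = 1370 N·m clockwise.
Reaction R at support B is upward at 2.8 m, arm 2.8 m → moment R × 2.8 counterclockwise.
For rotational equilibrium, R × 2.8 = 1370, so R = 489 N.

R_B ≈ 489 N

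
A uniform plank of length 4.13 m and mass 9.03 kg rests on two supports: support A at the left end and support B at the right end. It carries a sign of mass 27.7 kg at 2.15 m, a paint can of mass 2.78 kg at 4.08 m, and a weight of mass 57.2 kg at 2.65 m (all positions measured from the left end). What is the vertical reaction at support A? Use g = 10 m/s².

R_A ≈ 383 N

Take moments about support B.
Beam weight: 9.03 × 10 = 90.3 N down at 2.065 m → arm 2.065 m, τ = 90.3 × 2.065 = 186.5 N·m counterclockwise.
Sign: 27.7 × 10 = 277 N down at 2.15 m → arm 1.98 m, τ = 277 × 1.98 = 548.5 N·m counterclockwise.
Paint can: 2.78 × 10 = 27.8 N down at 4.08 m → arm 0.05 m, τ = 27.8 × 0.05 = 1.39 N·m counterclockwise.
Weight: 57.2 × 10 = 572 N down at 2.65 m → arm 1.48 m, τ = 572 × 1.48 = 846.6 N·m counterclockwise.
Net load moment about support B = 1583 N·m counterclockwise.
Reaction R at support A is upward at 0 m, arm 4.13 m → moment R × 4.13 clockwise.
For rotational equilibrium, R × 4.13 = 1583, so R = 383 N.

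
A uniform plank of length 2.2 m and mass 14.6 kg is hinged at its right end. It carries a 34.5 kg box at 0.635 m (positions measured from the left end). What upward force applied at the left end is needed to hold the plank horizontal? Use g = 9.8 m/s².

Take moments about the right end.
Beam weight: 14.6 × 9.8 = 143.1 N down at 1.1 m → arm 1.1 m, τ = 143.1 × 1.1 = 157.4 N·m counterclockwise.
Box: 34.5 × 9.8 = 338.1 N down at 0.635 m → arm 1.565 m, τ = 338.1 × 1.565 = 529.1 N·m counterclockwise.
Net moment of the loads = 686.5 N·m counterclockwise.
The upward force F acts at the left end, arm 2.2 m, giving F × 2.2 clockwise.
Balancing moments: F × 2.2 = 686.5, giving F = 686.5 / 2.2 = 312 N.

F ≈ 312 N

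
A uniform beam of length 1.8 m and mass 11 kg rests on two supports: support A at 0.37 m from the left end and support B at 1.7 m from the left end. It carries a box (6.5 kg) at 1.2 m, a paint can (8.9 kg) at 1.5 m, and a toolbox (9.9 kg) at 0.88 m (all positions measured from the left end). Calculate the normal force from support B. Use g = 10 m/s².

R_B ≈ 198 N

Take moments about support A.
Beam weight: 11 × 10 = 110 N down at 0.9 m → arm 0.53 m, τ = 110 × 0.53 = 58.3 N·m clockwise.
Box: 6.5 × 10 = 65 N down at 1.2 m → arm 0.83 m, τ = 65 × 0.83 = 53.95 N·m clockwise.
Paint can: 8.9 × 10 = 89 N down at 1.5 m → arm 1.13 m, τ = 89 × 1.13 = 100.6 N·m clockwise.
Toolbox: 9.9 × 10 = 99 N down at 0.88 m → arm 0.51 m, τ = 99 × 0.51 = 50.49 N·m clockwise.
Net load moment about support A = 263.3 N·m clockwise.
Reaction R at support B is upward at 1.7 m, arm 1.33 m → moment R × 1.33 counterclockwise.
Setting net torque to zero: R × 1.33 = 263.3 → R = 198 N.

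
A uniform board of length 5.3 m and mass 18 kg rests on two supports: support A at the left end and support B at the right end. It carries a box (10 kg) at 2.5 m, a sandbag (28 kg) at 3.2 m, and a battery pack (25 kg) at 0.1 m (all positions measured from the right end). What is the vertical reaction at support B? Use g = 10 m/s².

R_B ≈ 499 N

Choose support A as the axis so its reaction then has zero moment arm.
Beam weight: 18 × 10 = 180 N down at 2.65 m → arm 2.65 m, τ = 180 × 2.65 = 477 N·m clockwise.
Box: 10 × 10 = 100 N down at 2.5 m → arm 2.8 m, τ = 100 × 2.8 = 280 N·m clockwise.
Sandbag: 28 × 10 = 280 N down at 3.2 m → arm 2.1 m, τ = 280 × 2.1 = 588 N·m clockwise.
Battery pack: 25 × 10 = 250 N down at 0.1 m → arm 5.2 m, τ = 250 × 5.2 = 1300 N·m clockwise.
Net load moment about support A = 2645 N·m clockwise.
Reaction R at support B is upward at 0 m, arm 5.3 m → moment R × 5.3 counterclockwise.
Στ = 0 ⇒ R × 5.3 = 2645 ⇒ R = 499 N.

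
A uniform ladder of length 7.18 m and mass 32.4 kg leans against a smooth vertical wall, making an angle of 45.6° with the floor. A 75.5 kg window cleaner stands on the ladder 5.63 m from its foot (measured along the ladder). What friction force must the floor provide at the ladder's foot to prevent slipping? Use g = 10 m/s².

f ≈ 738 N

Sum moments about the foot of the ladder (the floor normal and friction both act there and drop out).
Ladder weight 32.4×10 = 324 N acts at 3.59 m along the ladder; its horizontal arm is 3.59·cos45.6° = 2.512 m → τ = 813.9 N·m clockwise.
Window cleaner: 75.5×10 = 755 N at 5.63 m → arm 3.939 m → τ = 2974 N·m clockwise.
Wall normal N acts horizontally at the top; its moment arm is the height L sinθ = 7.18·sin45.6° = 5.13 m, counterclockwise.
Balancing moments: N × 5.13 = 3788, giving N = 738 N.
ΣFx = 0: friction at the foot balances the wall's push, so f = N_wall = 738 N.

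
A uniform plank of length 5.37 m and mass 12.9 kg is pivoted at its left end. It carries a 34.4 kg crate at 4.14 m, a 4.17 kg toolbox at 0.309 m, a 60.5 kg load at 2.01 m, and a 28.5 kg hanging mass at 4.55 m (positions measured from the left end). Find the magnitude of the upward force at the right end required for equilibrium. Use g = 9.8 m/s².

F ≈ 784 N

Take moments about the left end.
Beam weight: 12.9 × 9.8 = 126.4 N down at 2.685 m → arm 2.685 m, τ = 126.4 × 2.685 = 339.4 N·m clockwise.
Crate: 34.4 × 9.8 = 337.1 N down at 4.14 m → arm 4.14 m, τ = 337.1 × 4.14 = 1396 N·m clockwise.
Toolbox: 4.17 × 9.8 = 40.87 N down at 0.309 m → arm 0.309 m, τ = 40.87 × 0.309 = 12.63 N·m clockwise.
Load: 60.5 × 9.8 = 592.9 N down at 2.01 m → arm 2.01 m, τ = 592.9 × 2.01 = 1192 N·m clockwise.
Hanging mass: 28.5 × 9.8 = 279.3 N down at 4.55 m → arm 4.55 m, τ = 279.3 × 4.55 = 1271 N·m clockwise.
Net moment of the loads = 4211 N·m clockwise.
The upward force F acts at the right end, arm 5.37 m, giving F × 5.37 counterclockwise.
Balancing moments: F × 5.37 = 4211, giving F = 4211 / 5.37 = 784 N.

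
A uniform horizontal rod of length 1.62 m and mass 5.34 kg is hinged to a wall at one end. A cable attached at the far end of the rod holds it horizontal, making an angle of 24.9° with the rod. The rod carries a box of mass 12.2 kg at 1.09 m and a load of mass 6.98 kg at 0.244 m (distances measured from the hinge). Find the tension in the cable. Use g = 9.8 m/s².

T ≈ 278 N

Take moments about the hinge.
Beam weight: 5.34 × 9.8 = 52.33 N down at 0.81 m → arm 0.81 m, τ = 52.33 × 0.81 = 42.39 N·m clockwise.
Box: 12.2 × 9.8 = 119.6 N down at 1.09 m → arm 1.09 m, τ = 119.6 × 1.09 = 130.4 N·m clockwise.
Load: 6.98 × 9.8 = 68.4 N down at 0.244 m → arm 0.244 m, τ = 68.4 × 0.244 = 16.69 N·m clockwise.
Total clockwise load moment = 189.5 N·m.
The cable tension T acts at 1.62 m; only its component perpendicular to the rod, T sinθ, produces torque. sin 24.9° = 0.421.
Στ = 0 ⇒ T × 1.62 × 0.421 = 189.5 ⇒ T = 189.5 / 0.682 = 278 N.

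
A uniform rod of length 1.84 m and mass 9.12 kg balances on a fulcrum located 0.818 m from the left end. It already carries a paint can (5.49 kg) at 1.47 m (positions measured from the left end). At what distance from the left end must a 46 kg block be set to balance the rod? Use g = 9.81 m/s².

x ≈ 0.72 m from the left end

Choose the fulcrum (at 0.818 m from the left end) as the axis so the support reaction has zero arm there.
Beam weight: 9.12 × 9.81 = 89.47 N down at 0.92 m → arm 0.102 m, τ = 89.47 × 0.102 = 9.126 N·m clockwise.
Paint can: 5.49 × 9.81 = 53.86 N down at 1.47 m → arm 0.652 m, τ = 53.86 × 0.652 = 35.12 N·m clockwise.
Net moment of existing loads = 44.25 N·m clockwise.
The block weighs 46 × 9.81 = 451.3 N and must supply an equal counterclockwise moment, so its lever arm about the fulcrum is 44.25 / 451.3 = 0.0981 m.
That puts it at 0.818 − 0.0981 = 0.72 m from the left end.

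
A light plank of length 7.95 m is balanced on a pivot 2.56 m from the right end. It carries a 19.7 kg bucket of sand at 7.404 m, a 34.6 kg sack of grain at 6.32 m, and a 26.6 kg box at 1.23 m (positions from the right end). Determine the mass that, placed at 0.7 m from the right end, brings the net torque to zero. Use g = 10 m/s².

m ≈ 102 kg

Take moments about the pivot (at 2.56 m from the right end).
Bucket of sand: 19.7 × 10 = 197 N down at 7.404 m → arm 4.844 m, τ = 197 × 4.844 = 954.3 N·m counterclockwise.
Sack of grain: 34.6 × 10 = 346 N down at 6.32 m → arm 3.76 m, τ = 346 × 3.76 = 1301 N·m counterclockwise.
Box: 26.6 × 10 = 266 N down at 1.23 m → arm 1.33 m, τ = 266 × 1.33 = 353.8 N·m clockwise.
Net moment of known loads = 1902 N·m counterclockwise.
An unknown mass m at 0.7 m has arm 1.86 m; its moment is m·g·1.86 clockwise.
For rotational equilibrium, m × 10 × 1.86 = 1902, so m = 1902 / (10 × 1.86) = 102 kg.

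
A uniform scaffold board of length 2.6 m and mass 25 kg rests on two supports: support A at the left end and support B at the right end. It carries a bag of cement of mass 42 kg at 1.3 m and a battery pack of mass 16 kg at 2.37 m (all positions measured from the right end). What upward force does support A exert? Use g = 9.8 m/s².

Choose support B as the axis so its reaction then has zero moment arm.
Beam weight: 25 × 9.8 = 245 N down at 1.3 m → arm 1.3 m, τ = 245 × 1.3 = 318.5 N·m counterclockwise.
Bag of cement: 42 × 9.8 = 411.6 N down at 1.3 m → arm 1.3 m, τ = 411.6 × 1.3 = 535.1 N·m counterclockwise.
Battery pack: 16 × 9.8 = 156.8 N down at 2.37 m → arm 2.37 m, τ = 156.8 × 2.37 = 371.6 N·m counterclockwise.
Net load moment about support B = 1225 N·m counterclockwise.
Reaction R at support A is upward at 2.6 m, arm 2.6 m → moment R × 2.6 clockwise.
For rotational equilibrium, R × 2.6 = 1225, so R = 471 N.

R_A ≈ 471 N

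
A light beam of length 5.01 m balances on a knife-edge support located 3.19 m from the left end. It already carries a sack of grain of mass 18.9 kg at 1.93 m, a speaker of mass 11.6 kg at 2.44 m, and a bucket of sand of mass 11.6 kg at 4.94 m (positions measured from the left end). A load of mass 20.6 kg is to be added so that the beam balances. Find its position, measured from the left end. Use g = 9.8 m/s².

Take moments about the knife-edge support (at 3.19 m from the left end).
Sack of grain: 18.9 × 9.8 = 185.2 N down at 1.93 m → arm 1.26 m, τ = 185.2 × 1.26 = 233.4 N·m counterclockwise.
Speaker: 11.6 × 9.8 = 113.7 N down at 2.44 m → arm 0.75 m, τ = 113.7 × 0.75 = 85.28 N·m counterclockwise.
Bucket of sand: 11.6 × 9.8 = 113.7 N down at 4.94 m → arm 1.75 m, τ = 113.7 × 1.75 = 199 N·m clockwise.
Net moment of existing loads = 119.7 N·m counterclockwise.
The load weighs 20.6 × 9.8 = 201.9 N and must supply an equal clockwise moment, so its lever arm about the knife-edge support is 119.7 / 201.9 = 0.593 m.
That puts it at 3.19 + 0.593 = 3.78 m from the left end.

x ≈ 3.78 m from the left end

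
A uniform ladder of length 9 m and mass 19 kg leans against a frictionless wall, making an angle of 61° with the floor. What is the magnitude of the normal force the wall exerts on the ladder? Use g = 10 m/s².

About the foot of the ladder:
Ladder weight 19×10 = 190 N acts at 4.5 m along the ladder; its horizontal arm is 4.5·cos61° = 2.182 m → τ = 414.6 N·m clockwise.
Wall normal N acts horizontally at the top; its moment arm is the height L sinθ = 9·sin61° = 7.872 m, counterclockwise.
Setting net torque to zero: N × 7.872 = 414.6 → N = 52.7 N.

N_wall ≈ 52.7 N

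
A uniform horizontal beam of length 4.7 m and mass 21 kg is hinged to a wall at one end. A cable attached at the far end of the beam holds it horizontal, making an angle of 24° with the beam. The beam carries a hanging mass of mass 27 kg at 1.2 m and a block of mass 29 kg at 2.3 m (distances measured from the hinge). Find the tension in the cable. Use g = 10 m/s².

Take moments about the hinge.
Beam weight: 21 × 10 = 210 N down at 2.35 m → arm 2.35 m, τ = 210 × 2.35 = 493.5 N·m clockwise.
Hanging mass: 27 × 10 = 270 N down at 1.2 m → arm 1.2 m, τ = 270 × 1.2 = 324 N·m clockwise.
Block: 29 × 10 = 290 N down at 2.3 m → arm 2.3 m, τ = 290 × 2.3 = 667 N·m clockwise.
Total clockwise load moment = 1484 N·m.
The cable tension T acts at 4.7 m; only its component perpendicular to the beam, T sinθ, produces torque. sin 24° = 0.4067.
Στ = 0 ⇒ T × 4.7 × 0.4067 = 1484 ⇒ T = 1484 / 1.911 = 777 N.

T ≈ 777 N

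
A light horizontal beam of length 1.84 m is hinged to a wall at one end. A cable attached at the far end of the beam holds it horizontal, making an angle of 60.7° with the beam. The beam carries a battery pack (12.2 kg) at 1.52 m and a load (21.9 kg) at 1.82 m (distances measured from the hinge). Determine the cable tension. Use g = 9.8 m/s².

About the hinge:
Battery pack: 12.2 × 9.8 = 119.6 N down at 1.52 m → arm 1.52 m, τ = 119.6 × 1.52 = 181.8 N·m clockwise.
Load: 21.9 × 9.8 = 214.6 N down at 1.82 m → arm 1.82 m, τ = 214.6 × 1.82 = 390.6 N·m clockwise.
Total clockwise load moment = 572.4 N·m.
The cable tension T acts at 1.84 m; only its component perpendicular to the beam, T sinθ, produces torque. sin 60.7° = 0.8721.
For rotational equilibrium, T × 1.84 × 0.8721 = 572.4, so T = 572.4 / 1.605 = 357 N.

T ≈ 357 N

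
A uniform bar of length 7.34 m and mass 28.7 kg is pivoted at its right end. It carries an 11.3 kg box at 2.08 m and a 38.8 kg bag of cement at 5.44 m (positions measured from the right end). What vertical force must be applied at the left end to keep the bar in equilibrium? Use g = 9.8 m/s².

F ≈ 454 N

Sum moments about the right end (the unknown pivot reaction has zero arm there).
Beam weight: 28.7 × 9.8 = 281.3 N down at 3.67 m → arm 3.67 m, τ = 281.3 × 3.67 = 1032 N·m counterclockwise.
Box: 11.3 × 9.8 = 110.7 N down at 2.08 m → arm 2.08 m, τ = 110.7 × 2.08 = 230.3 N·m counterclockwise.
Bag of cement: 38.8 × 9.8 = 380.2 N down at 5.44 m → arm 5.44 m, τ = 380.2 × 5.44 = 2068 N·m counterclockwise.
Net moment of the loads = 3330 N·m counterclockwise.
The upward force F acts at the left end, arm 7.34 m, giving F × 7.34 clockwise.
Balancing moments: F × 7.34 = 3330, giving F = 3330 / 7.34 = 454 N.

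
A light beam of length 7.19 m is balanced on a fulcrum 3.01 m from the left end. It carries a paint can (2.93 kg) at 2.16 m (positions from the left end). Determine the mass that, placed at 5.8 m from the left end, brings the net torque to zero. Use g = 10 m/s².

Choose the fulcrum (at 3.01 m from the left end) as the axis so the support reaction has zero arm there.
Paint can: 2.93 × 10 = 29.3 N down at 2.16 m → arm 0.85 m, τ = 29.3 × 0.85 = 24.91 N·m counterclockwise.
Net moment of known loads = 24.91 N·m counterclockwise.
An unknown mass m at 5.8 m has arm 2.79 m; its moment is m·g·2.79 clockwise.
Στ = 0 ⇒ m × 10 × 2.79 = 24.91 ⇒ m = 24.91 / (10 × 2.79) = 0.893 kg.

m ≈ 0.893 kg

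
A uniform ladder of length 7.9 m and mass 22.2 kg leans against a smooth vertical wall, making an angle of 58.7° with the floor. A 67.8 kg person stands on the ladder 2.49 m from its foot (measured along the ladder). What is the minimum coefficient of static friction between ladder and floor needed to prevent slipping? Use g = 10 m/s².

μ_min ≈ 0.219

Sum moments about the foot of the ladder (the floor normal and friction both act there and drop out).
Ladder weight 22.2×10 = 222 N acts at 3.95 m along the ladder; its horizontal arm is 3.95·cos58.7° = 2.052 m → τ = 455.5 N·m clockwise.
Person: 67.8×10 = 678 N at 2.49 m → arm 1.294 m → τ = 877.3 N·m clockwise.
Wall normal N acts horizontally at the top; its moment arm is the height L sinθ = 7.9·sin58.7° = 6.75 m, counterclockwise.
Στ = 0 ⇒ N × 6.75 = 1333 ⇒ N = 197.5 N.
ΣFx = 0 ⇒ f = N_wall = 197.5 N. ΣFy = 0 ⇒ N_floor = 900 N.
μ_min = f / N_floor = 197.5 / 900 = 0.219.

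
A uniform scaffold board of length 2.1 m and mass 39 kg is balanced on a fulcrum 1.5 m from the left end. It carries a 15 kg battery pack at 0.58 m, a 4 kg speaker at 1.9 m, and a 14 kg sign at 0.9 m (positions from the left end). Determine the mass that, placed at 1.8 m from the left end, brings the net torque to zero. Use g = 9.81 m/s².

m ≈ 127 kg

About the fulcrum (at 1.5 m from the left end):
Beam weight: 39 × 9.81 = 382.6 N down at 1.05 m → arm 0.45 m, τ = 382.6 × 0.45 = 172.2 N·m counterclockwise.
Battery pack: 15 × 9.81 = 147.2 N down at 0.58 m → arm 0.92 m, τ = 147.2 × 0.92 = 135.4 N·m counterclockwise.
Speaker: 4 × 9.81 = 39.24 N down at 1.9 m → arm 0.4 m, τ = 39.24 × 0.4 = 15.7 N·m clockwise.
Sign: 14 × 9.81 = 137.3 N down at 0.9 m → arm 0.6 m, τ = 137.3 × 0.6 = 82.38 N·m counterclockwise.
Net moment of known loads = 374.3 N·m counterclockwise.
An unknown mass m at 1.8 m has arm 0.3 m; its moment is m·g·0.3 clockwise.
Στ = 0 ⇒ m × 9.81 × 0.3 = 374.3 ⇒ m = 374.3 / (9.81 × 0.3) = 127 kg.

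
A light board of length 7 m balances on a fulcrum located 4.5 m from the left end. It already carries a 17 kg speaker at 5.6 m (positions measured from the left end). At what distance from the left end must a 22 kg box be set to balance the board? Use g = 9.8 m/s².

x ≈ 3.65 m from the left end

Take moments about the fulcrum (at 4.5 m from the left end).
Speaker: 17 × 9.8 = 166.6 N down at 5.6 m → arm 1.1 m, τ = 166.6 × 1.1 = 183.3 N·m clockwise.
Net moment of existing loads = 183.3 N·m clockwise.
The box weighs 22 × 9.8 = 215.6 N and must supply an equal counterclockwise moment, so its lever arm about the fulcrum is 183.3 / 215.6 = 0.85 m.
That puts it at 4.5 − 0.85 = 3.65 m from the left end.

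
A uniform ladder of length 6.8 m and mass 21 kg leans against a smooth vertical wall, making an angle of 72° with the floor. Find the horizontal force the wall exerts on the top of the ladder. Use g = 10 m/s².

N_wall ≈ 34.1 N

Choose the foot of the ladder as the axis so the floor normal and friction both act there and drop out.
Ladder weight 21×10 = 210 N acts at 3.4 m along the ladder; its horizontal arm is 3.4·cos72° = 1.051 m → τ = 220.7 N·m clockwise.
Wall normal N acts horizontally at the top; its moment arm is the height L sinθ = 6.8·sin72° = 6.467 m, counterclockwise.
Balancing moments: N × 6.467 = 220.7, giving N = 34.1 N.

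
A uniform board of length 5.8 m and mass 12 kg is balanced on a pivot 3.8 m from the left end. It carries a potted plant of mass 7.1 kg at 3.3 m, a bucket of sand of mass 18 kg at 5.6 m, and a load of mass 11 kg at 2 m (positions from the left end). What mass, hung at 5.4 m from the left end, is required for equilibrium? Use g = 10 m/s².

m ≈ 1.09 kg

About the pivot (at 3.8 m from the left end):
Beam weight: 12 × 10 = 120 N down at 2.9 m → arm 0.9 m, τ = 120 × 0.9 = 108 N·m counterclockwise.
Potted plant: 7.1 × 10 = 71 N down at 3.3 m → arm 0.5 m, τ = 71 × 0.5 = 35.5 N·m counterclockwise.
Bucket of sand: 18 × 10 = 180 N down at 5.6 m → arm 1.8 m, τ = 180 × 1.8 = 324 N·m clockwise.
Load: 11 × 10 = 110 N down at 2 m → arm 1.8 m, τ = 110 × 1.8 = 198 N·m counterclockwise.
Net moment of known loads = 17.5 N·m counterclockwise.
An unknown mass m at 5.4 m has arm 1.6 m; its moment is m·g·1.6 clockwise.
For rotational equilibrium, m × 10 × 1.6 = 17.5, so m = 17.5 / (10 × 1.6) = 1.09 kg.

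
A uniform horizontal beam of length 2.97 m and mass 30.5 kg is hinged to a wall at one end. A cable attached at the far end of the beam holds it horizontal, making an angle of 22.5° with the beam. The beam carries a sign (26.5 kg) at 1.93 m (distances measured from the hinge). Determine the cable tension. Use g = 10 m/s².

Take moments about the hinge.
Beam weight: 30.5 × 10 = 305 N down at 1.485 m → arm 1.485 m, τ = 305 × 1.485 = 452.9 N·m clockwise.
Sign: 26.5 × 10 = 265 N down at 1.93 m → arm 1.93 m, τ = 265 × 1.93 = 511.4 N·m clockwise.
Total clockwise load moment = 964.3 N·m.
The cable tension T acts at 2.97 m; only its component perpendicular to the beam, T sinθ, produces torque. sin 22.5° = 0.3827.
For rotational equilibrium, T × 2.97 × 0.3827 = 964.3, so T = 964.3 / 1.137 = 848 N.

T ≈ 848 N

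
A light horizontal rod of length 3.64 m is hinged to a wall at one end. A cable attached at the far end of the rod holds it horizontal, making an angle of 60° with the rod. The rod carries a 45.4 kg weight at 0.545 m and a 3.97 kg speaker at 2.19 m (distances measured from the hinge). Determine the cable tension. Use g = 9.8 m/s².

About the hinge:
Weight: 45.4 × 9.8 = 444.9 N down at 0.545 m → arm 0.545 m, τ = 444.9 × 0.545 = 242.5 N·m clockwise.
Speaker: 3.97 × 9.8 = 38.91 N down at 2.19 m → arm 2.19 m, τ = 38.91 × 2.19 = 85.21 N·m clockwise.
Total clockwise load moment = 327.7 N·m.
The cable tension T acts at 3.64 m; only its component perpendicular to the rod, T sinθ, produces torque. sin 60° = 0.866.
Setting net torque to zero: T × 3.64 × 0.866 = 327.7 → T = 327.7 / 3.152 = 104 N.

T ≈ 104 N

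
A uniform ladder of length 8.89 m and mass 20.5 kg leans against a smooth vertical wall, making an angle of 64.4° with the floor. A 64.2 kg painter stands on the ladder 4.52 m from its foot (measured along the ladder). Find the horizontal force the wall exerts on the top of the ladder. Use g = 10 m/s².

Taking torques about the foot of the ladder:
Ladder weight 20.5×10 = 205 N acts at 4.445 m along the ladder; its horizontal arm is 4.445·cos64.4° = 1.921 m → τ = 393.8 N·m clockwise.
Painter: 64.2×10 = 642 N at 4.52 m → arm 1.953 m → τ = 1254 N·m clockwise.
Wall normal N acts horizontally at the top; its moment arm is the height L sinθ = 8.89·sin64.4° = 8.017 m, counterclockwise.
For rotational equilibrium, N × 8.017 = 1648, so N = 206 N.

N_wall ≈ 206 N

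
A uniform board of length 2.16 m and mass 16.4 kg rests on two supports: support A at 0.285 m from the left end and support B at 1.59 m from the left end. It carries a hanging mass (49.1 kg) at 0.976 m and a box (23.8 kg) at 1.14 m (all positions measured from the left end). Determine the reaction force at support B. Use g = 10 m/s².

Choose support A as the axis so its reaction then has zero moment arm.
Beam weight: 16.4 × 10 = 164 N down at 1.08 m → arm 0.795 m, τ = 164 × 0.795 = 130.4 N·m clockwise.
Hanging mass: 49.1 × 10 = 491 N down at 0.976 m → arm 0.691 m, τ = 491 × 0.691 = 339.3 N·m clockwise.
Box: 23.8 × 10 = 238 N down at 1.14 m → arm 0.855 m, τ = 238 × 0.855 = 203.5 N·m clockwise.
Net load moment about support A = 673.2 N·m clockwise.
Reaction R at support B is upward at 1.59 m, arm 1.305 m → moment R × 1.305 counterclockwise.
Setting net torque to zero: R × 1.305 = 673.2 → R = 516 N.

R_B ≈ 516 N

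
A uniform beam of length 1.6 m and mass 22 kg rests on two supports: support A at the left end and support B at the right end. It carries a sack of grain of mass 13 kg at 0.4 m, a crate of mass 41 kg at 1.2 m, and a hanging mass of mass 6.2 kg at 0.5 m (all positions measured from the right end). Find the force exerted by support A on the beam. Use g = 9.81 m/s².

R_A ≈ 460 N

Take moments about support B.
Beam weight: 22 × 9.81 = 215.8 N down at 0.8 m → arm 0.8 m, τ = 215.8 × 0.8 = 172.6 N·m counterclockwise.
Sack of grain: 13 × 9.81 = 127.5 N down at 0.4 m → arm 0.4 m, τ = 127.5 × 0.4 = 51 N·m counterclockwise.
Crate: 41 × 9.81 = 402.2 N down at 1.2 m → arm 1.2 m, τ = 402.2 × 1.2 = 482.6 N·m counterclockwise.
Hanging mass: 6.2 × 9.81 = 60.82 N down at 0.5 m → arm 0.5 m, τ = 60.82 × 0.5 = 30.41 N·m counterclockwise.
Net load moment about support B = 736.6 N·m counterclockwise.
Reaction R at support A is upward at 1.6 m, arm 1.6 m → moment R × 1.6 clockwise.
For rotational equilibrium, R × 1.6 = 736.6, so R = 460 N.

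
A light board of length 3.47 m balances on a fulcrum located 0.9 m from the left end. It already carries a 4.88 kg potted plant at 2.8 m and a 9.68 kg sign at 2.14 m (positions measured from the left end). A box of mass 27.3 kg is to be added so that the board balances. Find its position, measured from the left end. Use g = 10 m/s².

x ≈ 0.121 m from the left end

About the fulcrum (at 0.9 m from the left end):
Potted plant: 4.88 × 10 = 48.8 N down at 2.8 m → arm 1.9 m, τ = 48.8 × 1.9 = 92.72 N·m clockwise.
Sign: 9.68 × 10 = 96.8 N down at 2.14 m → arm 1.24 m, τ = 96.8 × 1.24 = 120 N·m clockwise.
Net moment of existing loads = 212.7 N·m clockwise.
The box weighs 27.3 × 10 = 273 N and must supply an equal counterclockwise moment, so its lever arm about the fulcrum is 212.7 / 273 = 0.779 m.
That puts it at 0.9 − 0.779 = 0.121 m from the left end.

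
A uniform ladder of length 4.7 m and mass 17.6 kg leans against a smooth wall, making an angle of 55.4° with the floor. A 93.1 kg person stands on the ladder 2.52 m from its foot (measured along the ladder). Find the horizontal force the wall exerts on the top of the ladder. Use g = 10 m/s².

N_wall ≈ 405 N

Choose the foot of the ladder as the axis so the floor normal and friction both act there and drop out.
Ladder weight 17.6×10 = 176 N acts at 2.35 m along the ladder; its horizontal arm is 2.35·cos55.4° = 1.334 m → τ = 234.8 N·m clockwise.
Person: 93.1×10 = 931 N at 2.52 m → arm 1.431 m → τ = 1332 N·m clockwise.
Wall normal N acts horizontally at the top; its moment arm is the height L sinθ = 4.7·sin55.4° = 3.869 m, counterclockwise.
For rotational equilibrium, N × 3.869 = 1567, so N = 405 N.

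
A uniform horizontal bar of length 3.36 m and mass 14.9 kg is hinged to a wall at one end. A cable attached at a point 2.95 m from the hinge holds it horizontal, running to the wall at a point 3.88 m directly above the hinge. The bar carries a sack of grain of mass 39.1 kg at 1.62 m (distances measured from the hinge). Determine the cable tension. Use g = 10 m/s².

T ≈ 376 N

Sum moments about the hinge (the unknown hinge reaction has zero arm there).
Beam weight: 14.9 × 10 = 149 N down at 1.68 m → arm 1.68 m, τ = 149 × 1.68 = 250.3 N·m clockwise.
Sack of grain: 39.1 × 10 = 391 N down at 1.62 m → arm 1.62 m, τ = 391 × 1.62 = 633.4 N·m clockwise.
Total clockwise load moment = 883.7 N·m.
The cable tension T acts at 2.95 m; only its component perpendicular to the bar, T sinθ, produces torque. sinθ = h/√(h²+d²) = 3.88/√(3.88²+2.95²) = 0.796.
For rotational equilibrium, T × 2.95 × 0.796 = 883.7, so T = 883.7 / 2.348 = 376 N.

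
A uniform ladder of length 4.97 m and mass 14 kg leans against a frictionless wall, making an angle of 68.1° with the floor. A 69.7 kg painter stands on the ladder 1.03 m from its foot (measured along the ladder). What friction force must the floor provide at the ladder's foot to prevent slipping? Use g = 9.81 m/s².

f ≈ 84.6 N

Take moments about the foot of the ladder.
Ladder weight 14×9.81 = 137.3 N acts at 2.485 m along the ladder; its horizontal arm is 2.485·cos68.1° = 0.9269 m → τ = 127.3 N·m clockwise.
Painter: 69.7×9.81 = 683.8 N at 1.03 m → arm 0.3842 m → τ = 262.7 N·m clockwise.
Wall normal N acts horizontally at the top; its moment arm is the height L sinθ = 4.97·sin68.1° = 4.611 m, counterclockwise.
Στ = 0 ⇒ N × 4.611 = 390 ⇒ N = 84.6 N.
ΣFx = 0: friction at the foot balances the wall's push, so f = N_wall = 84.6 N.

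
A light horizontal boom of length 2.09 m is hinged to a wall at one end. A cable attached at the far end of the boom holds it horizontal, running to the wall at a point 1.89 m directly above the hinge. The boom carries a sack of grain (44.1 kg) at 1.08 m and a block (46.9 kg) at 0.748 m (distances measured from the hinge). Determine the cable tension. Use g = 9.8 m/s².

Take moments about the hinge.
Sack of grain: 44.1 × 9.8 = 432.2 N down at 1.08 m → arm 1.08 m, τ = 432.2 × 1.08 = 466.8 N·m clockwise.
Block: 46.9 × 9.8 = 459.6 N down at 0.748 m → arm 0.748 m, τ = 459.6 × 0.748 = 343.8 N·m clockwise.
Total clockwise load moment = 810.6 N·m.
The cable tension T acts at 2.09 m; only its component perpendicular to the boom, T sinθ, produces torque. sinθ = h/√(h²+d²) = 1.89/√(1.89²+2.09²) = 0.6707.
Balancing moments: T × 2.09 × 0.6707 = 810.6, giving T = 810.6 / 1.402 = 578 N.

T ≈ 578 N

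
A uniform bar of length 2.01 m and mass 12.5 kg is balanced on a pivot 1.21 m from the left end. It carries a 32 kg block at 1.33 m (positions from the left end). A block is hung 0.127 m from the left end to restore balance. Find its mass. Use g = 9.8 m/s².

m ≈ 1.18 kg

Choose the pivot (at 1.21 m from the left end) as the axis so the support reaction has zero arm there.
Beam weight: 12.5 × 9.8 = 122.5 N down at 1.005 m → arm 0.205 m, τ = 122.5 × 0.205 = 25.11 N·m counterclockwise.
Block: 32 × 9.8 = 313.6 N down at 1.33 m → arm 0.12 m, τ = 313.6 × 0.12 = 37.63 N·m clockwise.
Net moment of known loads = 12.52 N·m clockwise.
An unknown mass m at 0.127 m has arm 1.083 m; its moment is m·g·1.083 counterclockwise.
Στ = 0 ⇒ m × 9.8 × 1.083 = 12.52 ⇒ m = 12.52 / (9.8 × 1.083) = 1.18 kg.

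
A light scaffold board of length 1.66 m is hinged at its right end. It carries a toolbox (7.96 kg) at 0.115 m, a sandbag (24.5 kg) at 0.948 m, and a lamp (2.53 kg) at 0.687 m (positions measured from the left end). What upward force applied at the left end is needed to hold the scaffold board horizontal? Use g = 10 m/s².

F ≈ 194 N

About the right end:
Toolbox: 7.96 × 10 = 79.6 N down at 0.115 m → arm 1.545 m, τ = 79.6 × 1.545 = 123 N·m counterclockwise.
Sandbag: 24.5 × 10 = 245 N down at 0.948 m → arm 0.712 m, τ = 245 × 0.712 = 174.4 N·m counterclockwise.
Lamp: 2.53 × 10 = 25.3 N down at 0.687 m → arm 0.973 m, τ = 25.3 × 0.973 = 24.62 N·m counterclockwise.
Net moment of the loads = 322 N·m counterclockwise.
The upward force F acts at the left end, arm 1.66 m, giving F × 1.66 clockwise.
For rotational equilibrium, F × 1.66 = 322, so F = 322 / 1.66 = 194 N.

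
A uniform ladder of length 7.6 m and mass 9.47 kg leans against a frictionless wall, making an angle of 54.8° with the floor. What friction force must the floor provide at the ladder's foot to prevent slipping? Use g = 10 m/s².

Choose the foot of the ladder as the axis so the floor normal and friction both act there and drop out.
Ladder weight 9.47×10 = 94.7 N acts at 3.8 m along the ladder; its horizontal arm is 3.8·cos54.8° = 2.19 m → τ = 207.4 N·m clockwise.
Wall normal N acts horizontally at the top; its moment arm is the height L sinθ = 7.6·sin54.8° = 6.21 m, counterclockwise.
Στ = 0 ⇒ N × 6.21 = 207.4 ⇒ N = 33.4 N.
ΣFx = 0: friction at the foot balances the wall's push, so f = N_wall = 33.4 N.

f ≈ 33.4 N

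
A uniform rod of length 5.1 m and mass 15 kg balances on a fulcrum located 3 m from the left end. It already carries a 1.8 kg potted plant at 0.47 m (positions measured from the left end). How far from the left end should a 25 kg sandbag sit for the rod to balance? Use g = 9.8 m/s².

x ≈ 3.45 m from the left end

Take moments about the fulcrum (at 3 m from the left end).
Beam weight: 15 × 9.8 = 147 N down at 2.55 m → arm 0.45 m, τ = 147 × 0.45 = 66.15 N·m counterclockwise.
Potted plant: 1.8 × 9.8 = 17.64 N down at 0.47 m → arm 2.53 m, τ = 17.64 × 2.53 = 44.63 N·m counterclockwise.
Net moment of existing loads = 110.8 N·m counterclockwise.
The sandbag weighs 25 × 9.8 = 245 N and must supply an equal clockwise moment, so its lever arm about the fulcrum is 110.8 / 245 = 0.452 m.
That puts it at 3 + 0.452 = 3.45 m from the left end.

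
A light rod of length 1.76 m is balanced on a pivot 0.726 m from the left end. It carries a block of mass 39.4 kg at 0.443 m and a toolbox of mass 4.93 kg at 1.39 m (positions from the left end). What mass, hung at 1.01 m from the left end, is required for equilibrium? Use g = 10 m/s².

Take moments about the pivot (at 0.726 m from the left end).
Block: 39.4 × 10 = 394 N down at 0.443 m → arm 0.283 m, τ = 394 × 0.283 = 111.5 N·m counterclockwise.
Toolbox: 4.93 × 10 = 49.3 N down at 1.39 m → arm 0.664 m, τ = 49.3 × 0.664 = 32.74 N·m clockwise.
Net moment of known loads = 78.76 N·m counterclockwise.
An unknown mass m at 1.01 m has arm 0.284 m; its moment is m·g·0.284 clockwise.
Setting net torque to zero: m × 10 × 0.284 = 78.76 → m = 78.76 / (10 × 0.284) = 27.7 kg.

m ≈ 27.7 kg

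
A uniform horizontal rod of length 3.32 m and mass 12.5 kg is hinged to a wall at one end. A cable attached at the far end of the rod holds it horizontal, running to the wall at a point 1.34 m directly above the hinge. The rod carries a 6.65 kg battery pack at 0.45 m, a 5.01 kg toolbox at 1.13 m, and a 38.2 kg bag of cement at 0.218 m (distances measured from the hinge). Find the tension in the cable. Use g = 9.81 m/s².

About the hinge:
Beam weight: 12.5 × 9.81 = 122.6 N down at 1.66 m → arm 1.66 m, τ = 122.6 × 1.66 = 203.5 N·m clockwise.
Battery pack: 6.65 × 9.81 = 65.24 N down at 0.45 m → arm 0.45 m, τ = 65.24 × 0.45 = 29.36 N·m clockwise.
Toolbox: 5.01 × 9.81 = 49.15 N down at 1.13 m → arm 1.13 m, τ = 49.15 × 1.13 = 55.54 N·m clockwise.
Bag of cement: 38.2 × 9.81 = 374.7 N down at 0.218 m → arm 0.218 m, τ = 374.7 × 0.218 = 81.68 N·m clockwise.
Total clockwise load moment = 370.1 N·m.
The cable tension T acts at 3.32 m; only its component perpendicular to the rod, T sinθ, produces torque. sinθ = h/√(h²+d²) = 1.34/√(1.34²+3.32²) = 0.3743.
Balancing moments: T × 3.32 × 0.3743 = 370.1, giving T = 370.1 / 1.243 = 298 N.

T ≈ 298 N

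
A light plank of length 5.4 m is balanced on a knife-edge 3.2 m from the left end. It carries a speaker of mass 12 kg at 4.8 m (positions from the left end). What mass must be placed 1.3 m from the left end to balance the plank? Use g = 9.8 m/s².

m ≈ 10.1 kg

About the knife-edge (at 3.2 m from the left end):
Speaker: 12 × 9.8 = 117.6 N down at 4.8 m → arm 1.6 m, τ = 117.6 × 1.6 = 188.2 N·m clockwise.
Net moment of known loads = 188.2 N·m clockwise.
An unknown mass m at 1.3 m has arm 1.9 m; its moment is m·g·1.9 counterclockwise.
Balancing moments: m × 9.8 × 1.9 = 188.2, giving m = 188.2 / (9.8 × 1.9) = 10.1 kg.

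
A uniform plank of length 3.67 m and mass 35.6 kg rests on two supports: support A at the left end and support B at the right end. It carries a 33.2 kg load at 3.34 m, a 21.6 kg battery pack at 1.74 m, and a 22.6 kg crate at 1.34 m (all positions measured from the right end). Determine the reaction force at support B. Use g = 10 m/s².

Taking torques about support A:
Beam weight: 35.6 × 10 = 356 N down at 1.835 m → arm 1.835 m, τ = 356 × 1.835 = 653.3 N·m clockwise.
Load: 33.2 × 10 = 332 N down at 3.34 m → arm 0.33 m, τ = 332 × 0.33 = 109.6 N·m clockwise.
Battery pack: 21.6 × 10 = 216 N down at 1.74 m → arm 1.93 m, τ = 216 × 1.93 = 416.9 N·m clockwise.
Crate: 22.6 × 10 = 226 N down at 1.34 m → arm 2.33 m, τ = 226 × 2.33 = 526.6 N·m clockwise.
Net load moment about support A = 1706 N·m clockwise.
Reaction R at support B is upward at 0 m, arm 3.67 m → moment R × 3.67 counterclockwise.
Balancing moments: R × 3.67 = 1706, giving R = 465 N.

R_B ≈ 465 N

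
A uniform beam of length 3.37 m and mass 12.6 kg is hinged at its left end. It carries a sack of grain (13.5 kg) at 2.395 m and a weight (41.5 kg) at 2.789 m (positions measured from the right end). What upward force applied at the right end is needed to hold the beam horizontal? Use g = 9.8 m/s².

F ≈ 170 N

Sum moments about the left end (the unknown pivot reaction has zero arm there).
Beam weight: 12.6 × 9.8 = 123.5 N down at 1.685 m → arm 1.685 m, τ = 123.5 × 1.685 = 208.1 N·m clockwise.
Sack of grain: 13.5 × 9.8 = 132.3 N down at 2.395 m → arm 0.975 m, τ = 132.3 × 0.975 = 129 N·m clockwise.
Weight: 41.5 × 9.8 = 406.7 N down at 2.789 m → arm 0.581 m, τ = 406.7 × 0.581 = 236.3 N·m clockwise.
Net moment of the loads = 573.4 N·m clockwise.
The upward force F acts at the right end, arm 3.37 m, giving F × 3.37 counterclockwise.
Στ = 0 ⇒ F × 3.37 = 573.4 ⇒ F = 573.4 / 3.37 = 170 N.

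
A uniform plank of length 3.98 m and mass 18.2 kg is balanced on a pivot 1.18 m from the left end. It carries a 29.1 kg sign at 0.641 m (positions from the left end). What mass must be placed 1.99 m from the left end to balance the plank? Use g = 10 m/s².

m ≈ 1.16 kg

Choose the pivot (at 1.18 m from the left end) as the axis so the support reaction has zero arm there.
Beam weight: 18.2 × 10 = 182 N down at 1.99 m → arm 0.81 m, τ = 182 × 0.81 = 147.4 N·m clockwise.
Sign: 29.1 × 10 = 291 N down at 0.641 m → arm 0.539 m, τ = 291 × 0.539 = 156.8 N·m counterclockwise.
Net moment of known loads = 9.4 N·m counterclockwise.
An unknown mass m at 1.99 m has arm 0.81 m; its moment is m·g·0.81 clockwise.
Στ = 0 ⇒ m × 10 × 0.81 = 9.4 ⇒ m = 9.4 / (10 × 0.81) = 1.16 kg.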